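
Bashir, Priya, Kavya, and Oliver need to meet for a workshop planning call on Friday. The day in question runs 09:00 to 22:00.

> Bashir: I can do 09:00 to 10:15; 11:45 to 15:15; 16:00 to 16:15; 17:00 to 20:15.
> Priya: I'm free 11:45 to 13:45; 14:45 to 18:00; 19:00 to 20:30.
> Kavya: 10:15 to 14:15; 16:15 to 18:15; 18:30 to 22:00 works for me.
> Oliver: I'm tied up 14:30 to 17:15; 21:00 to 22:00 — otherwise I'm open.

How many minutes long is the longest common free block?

Bashir free: 09:00-10:15, 11:45-15:15, 16:00-16:15, 17:00-20:15.
Priya free: 11:45-13:45, 14:45-18:00, 19:00-20:30.
Kavya free: 10:15-14:15, 16:15-18:15, 18:30-22:00.
Oliver free: 09:00-14:30, 17:15-21:00 (invert busy blocks within the working day).
Bashir ∩ Priya: 11:45-13:45, 14:45-15:15, 16:00-16:15, 17:00-18:00, 19:00-20:15.
Bashir ∩ Priya ∩ Kavya: 11:45-13:45, 17:00-18:00, 19:00-20:15.
Bashir ∩ Priya ∩ Kavya ∩ Oliver: 11:45-13:45, 17:15-18:00, 19:00-20:15.
The longest is 11:45-13:45 at 120 minutes.

120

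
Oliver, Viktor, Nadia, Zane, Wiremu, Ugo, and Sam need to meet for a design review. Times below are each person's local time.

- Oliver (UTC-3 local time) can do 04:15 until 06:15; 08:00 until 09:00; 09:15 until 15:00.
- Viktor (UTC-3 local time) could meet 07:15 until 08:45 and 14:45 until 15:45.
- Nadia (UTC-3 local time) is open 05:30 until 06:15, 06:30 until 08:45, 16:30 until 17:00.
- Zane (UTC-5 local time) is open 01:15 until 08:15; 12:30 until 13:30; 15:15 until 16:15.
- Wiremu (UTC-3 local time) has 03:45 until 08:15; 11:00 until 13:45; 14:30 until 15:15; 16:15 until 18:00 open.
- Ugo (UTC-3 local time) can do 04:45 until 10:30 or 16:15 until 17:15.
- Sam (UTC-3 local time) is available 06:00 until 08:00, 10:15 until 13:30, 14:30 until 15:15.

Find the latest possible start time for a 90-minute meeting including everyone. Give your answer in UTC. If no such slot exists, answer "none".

none

Oliver in UTC: 07:15-09:15, 11:00-12:00, 12:15-18:00 (add 3h to convert from UTC-3).
Viktor in UTC: 10:15-11:45, 17:45-18:45 (add 3h to convert from UTC-3).
Nadia in UTC: 08:30-09:15, 09:30-11:45, 19:30-20:00 (add 3h to convert from UTC-3).
Zane in UTC: 06:15-13:15, 17:30-18:30, 20:15-21:15 (add 5h to convert from UTC-5).
Wiremu in UTC: 06:45-11:15, 14:00-16:45, 17:30-18:15, 19:15-21:00 (add 3h to convert from UTC-3).
Ugo in UTC: 07:45-13:30, 19:15-20:15 (add 3h to convert from UTC-3).
Sam in UTC: 09:00-11:00, 13:15-16:30, 17:30-18:15 (add 3h to convert from UTC-3).
Oliver ∩ Viktor: 11:00-11:45, 17:45-18:00.
Oliver ∩ Viktor ∩ Nadia: 11:00-11:45.
Oliver ∩ Viktor ∩ Nadia ∩ Zane: 11:00-11:45.
Oliver ∩ Viktor ∩ Nadia ∩ Zane ∩ Wiremu: 11:00-11:15.
Oliver ∩ Viktor ∩ Nadia ∩ Zane ∩ Wiremu ∩ Ugo: 11:00-11:15.
Oliver ∩ Viktor ∩ Nadia ∩ Zane ∩ Wiremu ∩ Ugo ∩ Sam: ∅.
There is no time when everyone is free.
No common window is at least 90 minutes long.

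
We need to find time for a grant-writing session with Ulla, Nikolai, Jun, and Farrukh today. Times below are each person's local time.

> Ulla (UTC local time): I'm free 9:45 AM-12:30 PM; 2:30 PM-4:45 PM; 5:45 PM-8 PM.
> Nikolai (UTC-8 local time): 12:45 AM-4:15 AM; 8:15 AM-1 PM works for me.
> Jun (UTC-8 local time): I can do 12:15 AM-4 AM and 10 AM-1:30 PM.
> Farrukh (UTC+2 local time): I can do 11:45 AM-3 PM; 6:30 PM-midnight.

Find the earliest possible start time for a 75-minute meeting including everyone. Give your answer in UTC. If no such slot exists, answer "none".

09:45

Ulla in UTC: 09:45-12:30, 14:30-16:45, 17:45-20:00.
Nikolai in UTC: 08:45-12:15, 16:15-21:00 (add 8h to convert from UTC-8).
Jun in UTC: 08:15-12:00, 18:00-21:30 (add 8h to convert from UTC-8).
Farrukh in UTC: 09:45-13:00, 16:30-22:00 (subtract 2h to convert from UTC+2).
Ulla ∩ Nikolai: 09:45-12:15, 16:15-16:45, 17:45-20:00.
Ulla ∩ Nikolai ∩ Jun: 09:45-12:00, 18:00-20:00.
Ulla ∩ Nikolai ∩ Jun ∩ Farrukh: 09:45-12:00, 18:00-20:00.
The first common window of at least 75 minutes is 09:45-12:00, so the earliest start is 09:45.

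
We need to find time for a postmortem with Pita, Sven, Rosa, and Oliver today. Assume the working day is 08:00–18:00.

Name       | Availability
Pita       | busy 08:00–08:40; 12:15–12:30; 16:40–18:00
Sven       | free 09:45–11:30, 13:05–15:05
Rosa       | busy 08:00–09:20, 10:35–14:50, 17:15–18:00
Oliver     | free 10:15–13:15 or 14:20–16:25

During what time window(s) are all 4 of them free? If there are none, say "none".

10:15-10:35, 14:50-15:05

Pita free: 08:40-12:15, 12:30-16:40 (invert busy blocks within the working day).
Sven free: 09:45-11:30, 13:05-15:05.
Rosa free: 09:20-10:35, 14:50-17:15 (invert busy blocks within the working day).
Oliver free: 10:15-13:15, 14:20-16:25.
Pita ∩ Sven: 09:45-11:30, 13:05-15:05.
Pita ∩ Sven ∩ Rosa: 09:45-10:35, 14:50-15:05.
Pita ∩ Sven ∩ Rosa ∩ Oliver: 10:15-10:35, 14:50-15:05.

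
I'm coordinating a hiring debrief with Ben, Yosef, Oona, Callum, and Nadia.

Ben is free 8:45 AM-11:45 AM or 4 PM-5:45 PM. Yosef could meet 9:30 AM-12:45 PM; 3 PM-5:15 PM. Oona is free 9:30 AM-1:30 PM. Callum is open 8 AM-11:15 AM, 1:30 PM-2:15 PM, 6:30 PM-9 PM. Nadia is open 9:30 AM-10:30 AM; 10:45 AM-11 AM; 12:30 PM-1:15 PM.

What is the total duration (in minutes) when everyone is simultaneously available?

Ben ∩ Yosef: 09:30-11:45, 16:00-17:15.
Ben ∩ Yosef ∩ Oona: 09:30-11:45.
Ben ∩ Yosef ∩ Oona ∩ Callum: 09:30-11:15.
Ben ∩ Yosef ∩ Oona ∩ Callum ∩ Nadia: 09:30-10:30, 10:45-11:00.
Summing the common windows: 60 + 15 = 75 minutes.

75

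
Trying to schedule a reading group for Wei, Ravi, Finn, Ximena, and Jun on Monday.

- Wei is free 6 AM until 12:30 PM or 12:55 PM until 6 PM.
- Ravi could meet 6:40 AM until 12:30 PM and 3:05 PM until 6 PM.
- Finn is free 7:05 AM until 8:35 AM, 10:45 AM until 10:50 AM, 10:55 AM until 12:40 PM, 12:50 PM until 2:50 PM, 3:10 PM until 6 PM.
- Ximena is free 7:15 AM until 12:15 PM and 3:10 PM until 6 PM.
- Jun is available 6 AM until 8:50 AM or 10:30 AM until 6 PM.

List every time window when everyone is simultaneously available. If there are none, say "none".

07:15-08:35, 10:45-10:50, 10:55-12:15, 15:10-18:00

Wei ∩ Ravi: 06:40-12:30, 15:05-18:00.
Wei ∩ Ravi ∩ Finn: 07:05-08:35, 10:45-10:50, 10:55-12:30, 15:10-18:00.
Wei ∩ Ravi ∩ Finn ∩ Ximena: 07:15-08:35, 10:45-10:50, 10:55-12:15, 15:10-18:00.
Wei ∩ Ravi ∩ Finn ∩ Ximena ∩ Jun: 07:15-08:35, 10:45-10:50, 10:55-12:15, 15:10-18:00.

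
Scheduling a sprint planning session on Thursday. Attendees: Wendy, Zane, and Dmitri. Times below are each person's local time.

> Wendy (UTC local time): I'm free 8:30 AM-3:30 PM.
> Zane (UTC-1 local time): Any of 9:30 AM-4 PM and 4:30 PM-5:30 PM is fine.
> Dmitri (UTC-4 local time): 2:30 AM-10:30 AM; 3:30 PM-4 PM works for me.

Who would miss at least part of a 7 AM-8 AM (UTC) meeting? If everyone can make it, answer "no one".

Wendy, Zane

Wendy in UTC: 08:30-15:30.
Zane in UTC: 10:30-17:00, 17:30-18:30 (add 1h to convert from UTC-1).
Dmitri in UTC: 06:30-14:30, 19:30-20:00 (add 4h to convert from UTC-4).
Wendy: not fully free for 07:00-08:00. Zane: not fully free for 07:00-08:00. Dmitri: free for 07:00-08:00.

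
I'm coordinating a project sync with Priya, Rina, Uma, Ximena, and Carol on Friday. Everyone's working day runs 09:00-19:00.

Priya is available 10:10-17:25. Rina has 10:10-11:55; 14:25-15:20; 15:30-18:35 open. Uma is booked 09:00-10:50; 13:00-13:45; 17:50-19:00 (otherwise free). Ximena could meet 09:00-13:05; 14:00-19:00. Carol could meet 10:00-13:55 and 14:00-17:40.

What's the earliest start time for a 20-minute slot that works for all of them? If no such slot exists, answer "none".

Priya free: 10:10-17:25.
Rina free: 10:10-11:55, 14:25-15:20, 15:30-18:35.
Uma free: 10:50-13:00, 13:45-17:50 (invert busy blocks within the working day).
Ximena free: 09:00-13:05, 14:00-19:00.
Carol free: 10:00-13:55, 14:00-17:40.
Priya ∩ Rina: 10:10-11:55, 14:25-15:20, 15:30-17:25.
Priya ∩ Rina ∩ Uma: 10:50-11:55, 14:25-15:20, 15:30-17:25.
Priya ∩ Rina ∩ Uma ∩ Ximena: 10:50-11:55, 14:25-15:20, 15:30-17:25.
Priya ∩ Rina ∩ Uma ∩ Ximena ∩ Carol: 10:50-11:55, 14:25-15:20, 15:30-17:25.
The first common window of at least 20 minutes is 10:50-11:55, so the earliest start is 10:50.

10:50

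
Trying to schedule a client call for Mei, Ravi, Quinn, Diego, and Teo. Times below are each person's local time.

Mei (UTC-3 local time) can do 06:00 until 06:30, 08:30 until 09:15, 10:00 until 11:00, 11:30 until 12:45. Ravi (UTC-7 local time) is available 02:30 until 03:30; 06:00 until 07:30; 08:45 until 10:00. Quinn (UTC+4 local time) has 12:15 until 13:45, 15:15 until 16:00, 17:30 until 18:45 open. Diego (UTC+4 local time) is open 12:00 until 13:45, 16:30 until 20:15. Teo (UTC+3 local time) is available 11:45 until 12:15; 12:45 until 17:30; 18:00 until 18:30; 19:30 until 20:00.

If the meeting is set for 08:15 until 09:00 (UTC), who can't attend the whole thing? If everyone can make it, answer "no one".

Mei in UTC: 09:00-09:30, 11:30-12:15, 13:00-14:00, 14:30-15:45 (add 3h to convert from UTC-3).
Ravi in UTC: 09:30-10:30, 13:00-14:30, 15:45-17:00 (add 7h to convert from UTC-7).
Quinn in UTC: 08:15-09:45, 11:15-12:00, 13:30-14:45 (subtract 4h to convert from UTC+4).
Diego in UTC: 08:00-09:45, 12:30-16:15 (subtract 4h to convert from UTC+4).
Teo in UTC: 08:45-09:15, 09:45-14:30, 15:00-15:30, 16:30-17:00 (subtract 3h to convert from UTC+3).
Mei: not fully free for 08:15-09:00. Ravi: not fully free for 08:15-09:00. Quinn: free for 08:15-09:00. Diego: free for 08:15-09:00. Teo: not fully free for 08:15-09:00.

Mei, Ravi, Teo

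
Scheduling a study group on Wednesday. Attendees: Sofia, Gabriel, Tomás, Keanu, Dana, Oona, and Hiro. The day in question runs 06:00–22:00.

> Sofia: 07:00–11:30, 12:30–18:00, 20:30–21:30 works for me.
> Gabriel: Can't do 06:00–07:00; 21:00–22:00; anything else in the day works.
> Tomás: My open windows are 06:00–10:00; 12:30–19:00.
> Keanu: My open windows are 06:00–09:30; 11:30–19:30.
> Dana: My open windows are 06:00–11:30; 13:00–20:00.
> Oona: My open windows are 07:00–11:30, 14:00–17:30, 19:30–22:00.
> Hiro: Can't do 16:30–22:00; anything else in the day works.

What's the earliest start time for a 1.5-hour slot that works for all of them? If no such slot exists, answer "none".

Sofia free: 07:00-11:30, 12:30-18:00, 20:30-21:30.
Gabriel free: 07:00-21:00 (invert busy blocks within the working day).
Tomás free: 06:00-10:00, 12:30-19:00.
Keanu free: 06:00-09:30, 11:30-19:30.
Dana free: 06:00-11:30, 13:00-20:00.
Oona free: 07:00-11:30, 14:00-17:30, 19:30-22:00.
Hiro free: 06:00-16:30 (invert busy blocks within the working day).
Sofia ∩ Gabriel: 07:00-11:30, 12:30-18:00, 20:30-21:00.
Sofia ∩ Gabriel ∩ Tomás: 07:00-10:00, 12:30-18:00.
Sofia ∩ Gabriel ∩ Tomás ∩ Keanu: 07:00-09:30, 12:30-18:00.
Sofia ∩ Gabriel ∩ Tomás ∩ Keanu ∩ Dana: 07:00-09:30, 13:00-18:00.
Sofia ∩ Gabriel ∩ Tomás ∩ Keanu ∩ Dana ∩ Oona: 07:00-09:30, 14:00-17:30.
Sofia ∩ Gabriel ∩ Tomás ∩ Keanu ∩ Dana ∩ Oona ∩ Hiro: 07:00-09:30, 14:00-16:30.
Those are the intersection windows.
The first common window of at least 90 minutes is 07:00-09:30, so the earliest start is 07:00.

07:00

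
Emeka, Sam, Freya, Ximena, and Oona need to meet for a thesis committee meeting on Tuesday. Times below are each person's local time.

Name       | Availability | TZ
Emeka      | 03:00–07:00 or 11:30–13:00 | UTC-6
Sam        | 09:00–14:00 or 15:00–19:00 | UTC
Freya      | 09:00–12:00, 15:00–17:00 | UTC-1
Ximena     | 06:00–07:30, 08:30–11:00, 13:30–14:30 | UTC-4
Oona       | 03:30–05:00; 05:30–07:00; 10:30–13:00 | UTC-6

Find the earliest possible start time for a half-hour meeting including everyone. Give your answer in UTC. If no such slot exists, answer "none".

10:00

Emeka in UTC: 09:00-13:00, 17:30-19:00 (add 6h to convert from UTC-6).
Sam in UTC: 09:00-14:00, 15:00-19:00.
Freya in UTC: 10:00-13:00, 16:00-18:00 (add 1h to convert from UTC-1).
Ximena in UTC: 10:00-11:30, 12:30-15:00, 17:30-18:30 (add 4h to convert from UTC-4).
Oona in UTC: 09:30-11:00, 11:30-13:00, 16:30-19:00 (add 6h to convert from UTC-6).
Emeka ∩ Sam: 09:00-13:00, 17:30-19:00.
Emeka ∩ Sam ∩ Freya: 10:00-13:00, 17:30-18:00.
Emeka ∩ Sam ∩ Freya ∩ Ximena: 10:00-11:30, 12:30-13:00, 17:30-18:00.
Emeka ∩ Sam ∩ Freya ∩ Ximena ∩ Oona: 10:00-11:00, 12:30-13:00, 17:30-18:00.
The first common window of at least 30 minutes is 10:00-11:00, so the earliest start is 10:00.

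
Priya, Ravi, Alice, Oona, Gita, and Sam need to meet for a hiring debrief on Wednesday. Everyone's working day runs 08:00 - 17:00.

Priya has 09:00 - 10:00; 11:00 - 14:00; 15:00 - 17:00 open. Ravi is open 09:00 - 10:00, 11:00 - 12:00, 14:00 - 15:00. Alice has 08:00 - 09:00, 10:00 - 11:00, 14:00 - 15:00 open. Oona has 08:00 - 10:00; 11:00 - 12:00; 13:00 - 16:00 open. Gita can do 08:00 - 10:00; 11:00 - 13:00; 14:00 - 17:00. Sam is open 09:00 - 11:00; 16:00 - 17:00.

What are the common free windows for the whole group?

Priya ∩ Ravi: 09:00-10:00, 11:00-12:00.
Priya ∩ Ravi ∩ Alice: ∅.
Priya ∩ Ravi ∩ Alice ∩ Oona: ∅.
Priya ∩ Ravi ∩ Alice ∩ Oona ∩ Gita: ∅.
Priya ∩ Ravi ∩ Alice ∩ Oona ∩ Gita ∩ Sam: ∅.
There is no time when everyone is free.

none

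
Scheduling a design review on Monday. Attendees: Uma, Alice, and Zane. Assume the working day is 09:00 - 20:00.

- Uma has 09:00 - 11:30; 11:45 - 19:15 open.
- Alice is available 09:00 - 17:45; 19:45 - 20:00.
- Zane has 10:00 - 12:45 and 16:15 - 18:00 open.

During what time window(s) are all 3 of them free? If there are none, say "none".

10:00-11:30, 11:45-12:45, 16:15-17:45

Uma ∩ Alice: 09:00-11:30, 11:45-17:45.
Uma ∩ Alice ∩ Zane: 10:00-11:30, 11:45-12:45, 16:15-17:45.
So the common availability across everyone is 10:00-11:30, 11:45-12:45, 16:15-17:45.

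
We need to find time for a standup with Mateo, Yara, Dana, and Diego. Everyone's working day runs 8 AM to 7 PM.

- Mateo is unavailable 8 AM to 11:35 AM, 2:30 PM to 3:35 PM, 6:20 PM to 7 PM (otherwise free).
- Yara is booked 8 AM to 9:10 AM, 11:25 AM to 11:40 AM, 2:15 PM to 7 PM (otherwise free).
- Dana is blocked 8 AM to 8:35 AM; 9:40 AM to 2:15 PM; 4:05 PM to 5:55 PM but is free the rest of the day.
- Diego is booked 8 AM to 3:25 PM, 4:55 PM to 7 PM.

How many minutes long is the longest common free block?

0

Mateo free: 11:35-14:30, 15:35-18:20 (invert busy blocks within the working day).
Yara free: 09:10-11:25, 11:40-14:15 (invert busy blocks within the working day).
Dana free: 08:35-09:40, 14:15-16:05, 17:55-19:00 (invert busy blocks within the working day).
Diego free: 15:25-16:55 (invert busy blocks within the working day).
Mateo ∩ Yara: 11:40-14:15.
Mateo ∩ Yara ∩ Dana: ∅.
Mateo ∩ Yara ∩ Dana ∩ Diego: ∅.
There is no time when everyone is free.
No common window exists, so the longest block is 0 minutes.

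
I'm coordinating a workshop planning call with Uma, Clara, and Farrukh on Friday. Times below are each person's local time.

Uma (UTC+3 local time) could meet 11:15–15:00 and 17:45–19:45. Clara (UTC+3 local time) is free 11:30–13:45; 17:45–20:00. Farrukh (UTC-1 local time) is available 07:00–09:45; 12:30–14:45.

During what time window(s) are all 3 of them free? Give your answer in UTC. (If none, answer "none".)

Uma in UTC: 08:15-12:00, 14:45-16:45 (subtract 3h to convert from UTC+3).
Clara in UTC: 08:30-10:45, 14:45-17:00 (subtract 3h to convert from UTC+3).
Farrukh in UTC: 08:00-10:45, 13:30-15:45 (add 1h to convert from UTC-1).
Uma ∩ Clara: 08:30-10:45, 14:45-16:45.
Uma ∩ Clara ∩ Farrukh: 08:30-10:45, 14:45-15:45.
Those are the intersection windows.

08:30-10:45, 14:45-15:45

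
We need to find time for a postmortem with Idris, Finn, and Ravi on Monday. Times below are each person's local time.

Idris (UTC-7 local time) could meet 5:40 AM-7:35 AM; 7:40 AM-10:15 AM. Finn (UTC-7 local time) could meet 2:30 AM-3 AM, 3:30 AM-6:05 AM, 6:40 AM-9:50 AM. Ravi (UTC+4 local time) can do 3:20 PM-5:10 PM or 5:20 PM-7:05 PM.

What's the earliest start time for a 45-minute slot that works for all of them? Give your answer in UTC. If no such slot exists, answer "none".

13:40

Idris in UTC: 12:40-14:35, 14:40-17:15 (add 7h to convert from UTC-7).
Finn in UTC: 09:30-10:00, 10:30-13:05, 13:40-16:50 (add 7h to convert from UTC-7).
Ravi in UTC: 11:20-13:10, 13:20-15:05 (subtract 4h to convert from UTC+4).
Idris ∩ Finn: 12:40-13:05, 13:40-14:35, 14:40-16:50.
Idris ∩ Finn ∩ Ravi: 12:40-13:05, 13:40-14:35, 14:40-15:05.
The first common window of at least 45 minutes is 13:40-14:35, so the earliest start is 13:40.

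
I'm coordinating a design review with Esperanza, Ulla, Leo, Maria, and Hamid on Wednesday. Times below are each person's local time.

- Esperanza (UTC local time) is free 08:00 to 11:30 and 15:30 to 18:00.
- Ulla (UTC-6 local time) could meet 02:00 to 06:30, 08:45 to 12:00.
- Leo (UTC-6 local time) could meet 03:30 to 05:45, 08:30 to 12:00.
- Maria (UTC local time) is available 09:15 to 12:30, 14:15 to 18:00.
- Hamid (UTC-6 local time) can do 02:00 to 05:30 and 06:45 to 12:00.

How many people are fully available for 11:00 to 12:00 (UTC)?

2

Esperanza in UTC: 08:00-11:30, 15:30-18:00.
Ulla in UTC: 08:00-12:30, 14:45-18:00 (add 6h to convert from UTC-6).
Leo in UTC: 09:30-11:45, 14:30-18:00 (add 6h to convert from UTC-6).
Maria in UTC: 09:15-12:30, 14:15-18:00.
Hamid in UTC: 08:00-11:30, 12:45-18:00 (add 6h to convert from UTC-6).
Ulla and Maria can make the full 11:00-12:00 slot — that's 2.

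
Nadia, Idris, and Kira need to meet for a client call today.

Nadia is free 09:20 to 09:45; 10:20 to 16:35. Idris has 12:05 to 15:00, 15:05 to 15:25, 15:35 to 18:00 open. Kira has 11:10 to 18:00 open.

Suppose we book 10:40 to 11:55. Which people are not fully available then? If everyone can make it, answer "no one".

Idris, Kira

Nadia: free for 10:40-11:55. Idris: not fully free for 10:40-11:55. Kira: not fully free for 10:40-11:55.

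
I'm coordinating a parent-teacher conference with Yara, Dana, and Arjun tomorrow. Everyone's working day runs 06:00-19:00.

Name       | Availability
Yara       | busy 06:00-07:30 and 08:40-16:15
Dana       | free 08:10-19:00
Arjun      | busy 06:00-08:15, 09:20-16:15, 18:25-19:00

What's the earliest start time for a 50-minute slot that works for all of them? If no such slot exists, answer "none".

Yara free: 07:30-08:40, 16:15-19:00 (invert busy blocks within the working day).
Dana free: 08:10-19:00.
Arjun free: 08:15-09:20, 16:15-18:25 (invert busy blocks within the working day).
Yara ∩ Dana: 08:10-08:40, 16:15-19:00.
Yara ∩ Dana ∩ Arjun: 08:15-08:40, 16:15-18:25.
The first common window of at least 50 minutes is 16:15-18:25, so the earliest start is 16:15.

16:15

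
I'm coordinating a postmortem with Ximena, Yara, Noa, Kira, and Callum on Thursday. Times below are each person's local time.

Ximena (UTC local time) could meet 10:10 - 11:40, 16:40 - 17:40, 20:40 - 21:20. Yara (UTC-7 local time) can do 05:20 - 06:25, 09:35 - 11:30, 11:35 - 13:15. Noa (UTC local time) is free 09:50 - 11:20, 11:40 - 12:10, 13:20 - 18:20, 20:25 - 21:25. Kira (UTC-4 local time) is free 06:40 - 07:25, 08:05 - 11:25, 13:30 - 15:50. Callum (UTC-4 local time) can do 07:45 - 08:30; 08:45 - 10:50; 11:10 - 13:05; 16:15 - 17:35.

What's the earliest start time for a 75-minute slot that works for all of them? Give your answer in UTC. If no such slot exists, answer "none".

none

Ximena in UTC: 10:10-11:40, 16:40-17:40, 20:40-21:20.
Yara in UTC: 12:20-13:25, 16:35-18:30, 18:35-20:15 (add 7h to convert from UTC-7).
Noa in UTC: 09:50-11:20, 11:40-12:10, 13:20-18:20, 20:25-21:25.
Kira in UTC: 10:40-11:25, 12:05-15:25, 17:30-19:50 (add 4h to convert from UTC-4).
Callum in UTC: 11:45-12:30, 12:45-14:50, 15:10-17:05, 20:15-21:35 (add 4h to convert from UTC-4).
Ximena ∩ Yara: 16:40-17:40.
Ximena ∩ Yara ∩ Noa: 16:40-17:40.
Ximena ∩ Yara ∩ Noa ∩ Kira: 17:30-17:40.
Ximena ∩ Yara ∩ Noa ∩ Kira ∩ Callum: ∅.
There is no time when everyone is free.
No common window is at least 75 minutes long.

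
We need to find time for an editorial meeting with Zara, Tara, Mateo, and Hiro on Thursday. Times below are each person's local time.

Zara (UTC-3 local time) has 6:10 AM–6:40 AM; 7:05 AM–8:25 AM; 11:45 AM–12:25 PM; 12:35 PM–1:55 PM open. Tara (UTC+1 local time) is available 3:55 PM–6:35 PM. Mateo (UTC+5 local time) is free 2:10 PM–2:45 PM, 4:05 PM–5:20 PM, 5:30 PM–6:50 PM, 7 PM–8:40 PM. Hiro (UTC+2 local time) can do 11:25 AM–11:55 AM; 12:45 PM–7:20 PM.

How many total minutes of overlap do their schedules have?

Zara in UTC: 09:10-09:40, 10:05-11:25, 14:45-15:25, 15:35-16:55 (add 3h to convert from UTC-3).
Tara in UTC: 14:55-17:35 (subtract 1h to convert from UTC+1).
Mateo in UTC: 09:10-09:45, 11:05-12:20, 12:30-13:50, 14:00-15:40 (subtract 5h to convert from UTC+5).
Hiro in UTC: 09:25-09:55, 10:45-17:20 (subtract 2h to convert from UTC+2).
Zara ∩ Tara: 14:55-15:25, 15:35-16:55.
Zara ∩ Tara ∩ Mateo: 14:55-15:25, 15:35-15:40.
Zara ∩ Tara ∩ Mateo ∩ Hiro: 14:55-15:25, 15:35-15:40.
So the common availability across everyone is 14:55-15:25, 15:35-15:40.
Summing the common windows: 30 + 5 = 35 minutes.

35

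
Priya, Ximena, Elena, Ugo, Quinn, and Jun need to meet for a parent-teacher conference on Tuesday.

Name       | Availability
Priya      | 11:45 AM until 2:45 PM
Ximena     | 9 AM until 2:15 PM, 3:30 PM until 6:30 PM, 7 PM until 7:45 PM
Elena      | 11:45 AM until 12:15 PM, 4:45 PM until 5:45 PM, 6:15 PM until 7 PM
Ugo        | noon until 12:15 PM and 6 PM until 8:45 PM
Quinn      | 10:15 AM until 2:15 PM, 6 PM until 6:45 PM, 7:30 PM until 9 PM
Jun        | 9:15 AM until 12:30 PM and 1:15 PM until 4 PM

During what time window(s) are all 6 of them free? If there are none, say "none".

Priya ∩ Ximena: 11:45-14:15.
Priya ∩ Ximena ∩ Elena: 11:45-12:15.
Priya ∩ Ximena ∩ Elena ∩ Ugo: 12:00-12:15.
Priya ∩ Ximena ∩ Elena ∩ Ugo ∩ Quinn: 12:00-12:15.
Priya ∩ Ximena ∩ Elena ∩ Ugo ∩ Quinn ∩ Jun: 12:00-12:15.

12:00-12:15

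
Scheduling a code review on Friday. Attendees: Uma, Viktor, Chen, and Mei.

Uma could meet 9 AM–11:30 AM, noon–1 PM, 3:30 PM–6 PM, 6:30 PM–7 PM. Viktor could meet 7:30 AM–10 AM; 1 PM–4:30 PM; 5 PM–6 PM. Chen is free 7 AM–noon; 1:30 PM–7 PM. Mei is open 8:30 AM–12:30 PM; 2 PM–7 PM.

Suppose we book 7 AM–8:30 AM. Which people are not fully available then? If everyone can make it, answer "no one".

Uma: not fully free for 07:00-08:30. Viktor: not fully free for 07:00-08:30. Chen: free for 07:00-08:30. Mei: not fully free for 07:00-08:30.

Mei, Uma, Viktor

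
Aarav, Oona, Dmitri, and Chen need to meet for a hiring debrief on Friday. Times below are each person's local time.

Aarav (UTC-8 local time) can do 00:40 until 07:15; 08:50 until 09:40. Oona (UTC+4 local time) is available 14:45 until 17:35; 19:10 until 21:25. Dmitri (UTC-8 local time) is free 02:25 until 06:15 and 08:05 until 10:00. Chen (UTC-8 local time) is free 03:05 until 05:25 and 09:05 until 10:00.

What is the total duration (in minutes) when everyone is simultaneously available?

160

Aarav in UTC: 08:40-15:15, 16:50-17:40 (add 8h to convert from UTC-8).
Oona in UTC: 10:45-13:35, 15:10-17:25 (subtract 4h to convert from UTC+4).
Dmitri in UTC: 10:25-14:15, 16:05-18:00 (add 8h to convert from UTC-8).
Chen in UTC: 11:05-13:25, 17:05-18:00 (add 8h to convert from UTC-8).
Aarav ∩ Oona: 10:45-13:35, 15:10-15:15, 16:50-17:25.
Aarav ∩ Oona ∩ Dmitri: 10:45-13:35, 16:50-17:25.
Aarav ∩ Oona ∩ Dmitri ∩ Chen: 11:05-13:25, 17:05-17:25.
Summing the common windows: 140 + 20 = 160 minutes.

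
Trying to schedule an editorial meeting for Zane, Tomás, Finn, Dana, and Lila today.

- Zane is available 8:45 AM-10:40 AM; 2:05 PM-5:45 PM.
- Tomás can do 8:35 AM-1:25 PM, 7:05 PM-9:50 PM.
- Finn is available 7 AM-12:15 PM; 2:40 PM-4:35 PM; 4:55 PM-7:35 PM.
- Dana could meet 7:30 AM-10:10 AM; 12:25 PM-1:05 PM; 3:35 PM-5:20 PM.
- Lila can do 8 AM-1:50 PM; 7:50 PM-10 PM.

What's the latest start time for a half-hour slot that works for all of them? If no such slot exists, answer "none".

09:40

Zane ∩ Tomás: 08:45-10:40.
Zane ∩ Tomás ∩ Finn: 08:45-10:40.
Zane ∩ Tomás ∩ Finn ∩ Dana: 08:45-10:10.
Zane ∩ Tomás ∩ Finn ∩ Dana ∩ Lila: 08:45-10:10.
The last common window of at least 30 minutes is 08:45-10:10; a 30-minute meeting can start as late as 09:40 and still end by 10:10.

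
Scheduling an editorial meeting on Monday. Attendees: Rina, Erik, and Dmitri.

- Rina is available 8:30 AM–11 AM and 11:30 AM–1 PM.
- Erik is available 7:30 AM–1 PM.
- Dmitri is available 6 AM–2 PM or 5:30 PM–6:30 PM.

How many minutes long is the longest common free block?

Rina ∩ Erik: 08:30-11:00, 11:30-13:00.
Rina ∩ Erik ∩ Dmitri: 08:30-11:00, 11:30-13:00.
The longest is 08:30-11:00 at 150 minutes.

150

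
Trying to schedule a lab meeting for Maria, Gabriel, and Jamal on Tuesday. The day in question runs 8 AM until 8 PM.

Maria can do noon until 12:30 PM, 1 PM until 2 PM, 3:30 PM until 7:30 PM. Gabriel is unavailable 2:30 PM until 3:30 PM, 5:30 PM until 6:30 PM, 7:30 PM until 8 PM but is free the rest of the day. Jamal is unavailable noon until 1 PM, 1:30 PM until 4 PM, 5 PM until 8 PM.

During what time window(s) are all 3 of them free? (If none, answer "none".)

13:00-13:30, 16:00-17:00

Maria free: 12:00-12:30, 13:00-14:00, 15:30-19:30.
Gabriel free: 08:00-14:30, 15:30-17:30, 18:30-19:30 (invert busy blocks within the working day).
Jamal free: 08:00-12:00, 13:00-13:30, 16:00-17:00 (invert busy blocks within the working day).
Maria ∩ Gabriel: 12:00-12:30, 13:00-14:00, 15:30-17:30, 18:30-19:30.
Maria ∩ Gabriel ∩ Jamal: 13:00-13:30, 16:00-17:00.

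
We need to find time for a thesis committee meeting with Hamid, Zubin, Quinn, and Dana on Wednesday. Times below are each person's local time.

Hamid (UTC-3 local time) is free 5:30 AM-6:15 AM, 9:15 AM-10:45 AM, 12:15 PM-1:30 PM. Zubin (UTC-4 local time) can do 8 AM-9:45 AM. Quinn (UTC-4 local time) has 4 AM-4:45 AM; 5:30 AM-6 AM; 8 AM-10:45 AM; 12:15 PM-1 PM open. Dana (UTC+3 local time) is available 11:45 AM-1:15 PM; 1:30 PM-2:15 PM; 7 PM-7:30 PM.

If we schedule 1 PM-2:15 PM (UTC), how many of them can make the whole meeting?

Hamid in UTC: 08:30-09:15, 12:15-13:45, 15:15-16:30 (add 3h to convert from UTC-3).
Zubin in UTC: 12:00-13:45 (add 4h to convert from UTC-4).
Quinn in UTC: 08:00-08:45, 09:30-10:00, 12:00-14:45, 16:15-17:00 (add 4h to convert from UTC-4).
Dana in UTC: 08:45-10:15, 10:30-11:15, 16:00-16:30 (subtract 3h to convert from UTC+3).
Quinn can make the full 13:00-14:15 slot — that's 1.

1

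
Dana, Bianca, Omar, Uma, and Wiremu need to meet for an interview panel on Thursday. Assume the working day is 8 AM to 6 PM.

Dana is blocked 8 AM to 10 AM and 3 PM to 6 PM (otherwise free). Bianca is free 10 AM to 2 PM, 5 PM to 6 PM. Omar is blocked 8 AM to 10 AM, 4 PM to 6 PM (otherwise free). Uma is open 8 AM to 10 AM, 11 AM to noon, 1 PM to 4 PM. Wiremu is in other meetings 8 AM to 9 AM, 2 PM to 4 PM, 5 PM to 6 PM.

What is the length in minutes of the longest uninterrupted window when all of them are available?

Dana free: 10:00-15:00 (invert busy blocks within the working day).
Bianca free: 10:00-14:00, 17:00-18:00.
Omar free: 10:00-16:00 (invert busy blocks within the working day).
Uma free: 08:00-10:00, 11:00-12:00, 13:00-16:00.
Wiremu free: 09:00-14:00, 16:00-17:00 (invert busy blocks within the working day).
Dana ∩ Bianca: 10:00-14:00.
Dana ∩ Bianca ∩ Omar: 10:00-14:00.
Dana ∩ Bianca ∩ Omar ∩ Uma: 11:00-12:00, 13:00-14:00.
Dana ∩ Bianca ∩ Omar ∩ Uma ∩ Wiremu: 11:00-12:00, 13:00-14:00.
Those are the intersection windows.
The longest is 11:00-12:00 at 60 minutes.

60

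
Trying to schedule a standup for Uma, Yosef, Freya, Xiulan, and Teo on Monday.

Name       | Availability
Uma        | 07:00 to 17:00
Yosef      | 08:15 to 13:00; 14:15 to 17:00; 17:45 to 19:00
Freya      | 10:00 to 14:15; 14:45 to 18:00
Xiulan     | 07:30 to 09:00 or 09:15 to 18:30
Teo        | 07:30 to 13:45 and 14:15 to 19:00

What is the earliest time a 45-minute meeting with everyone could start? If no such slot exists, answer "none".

Uma ∩ Yosef: 08:15-13:00, 14:15-17:00.
Uma ∩ Yosef ∩ Freya: 10:00-13:00, 14:45-17:00.
Uma ∩ Yosef ∩ Freya ∩ Xiulan: 10:00-13:00, 14:45-17:00.
Uma ∩ Yosef ∩ Freya ∩ Xiulan ∩ Teo: 10:00-13:00, 14:45-17:00.
The first common window of at least 45 minutes is 10:00-13:00, so the earliest start is 10:00.

10:00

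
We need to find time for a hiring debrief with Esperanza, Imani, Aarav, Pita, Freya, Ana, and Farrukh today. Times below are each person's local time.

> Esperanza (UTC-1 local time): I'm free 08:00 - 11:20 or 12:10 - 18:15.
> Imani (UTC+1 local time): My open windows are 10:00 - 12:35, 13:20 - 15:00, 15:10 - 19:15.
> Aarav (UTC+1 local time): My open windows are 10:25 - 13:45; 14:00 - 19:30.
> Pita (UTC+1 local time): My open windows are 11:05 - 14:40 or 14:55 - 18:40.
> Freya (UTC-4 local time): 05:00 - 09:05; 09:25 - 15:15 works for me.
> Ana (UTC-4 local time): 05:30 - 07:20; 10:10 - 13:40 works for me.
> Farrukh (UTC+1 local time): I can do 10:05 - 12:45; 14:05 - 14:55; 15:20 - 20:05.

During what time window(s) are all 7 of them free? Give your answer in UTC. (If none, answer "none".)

10:05-11:20, 14:20-17:40

Esperanza in UTC: 09:00-12:20, 13:10-19:15 (add 1h to convert from UTC-1).
Imani in UTC: 09:00-11:35, 12:20-14:00, 14:10-18:15 (subtract 1h to convert from UTC+1).
Aarav in UTC: 09:25-12:45, 13:00-18:30 (subtract 1h to convert from UTC+1).
Pita in UTC: 10:05-13:40, 13:55-17:40 (subtract 1h to convert from UTC+1).
Freya in UTC: 09:00-13:05, 13:25-19:15 (add 4h to convert from UTC-4).
Ana in UTC: 09:30-11:20, 14:10-17:40 (add 4h to convert from UTC-4).
Farrukh in UTC: 09:05-11:45, 13:05-13:55, 14:20-19:05 (subtract 1h to convert from UTC+1).
Esperanza ∩ Imani: 09:00-11:35, 13:10-14:00, 14:10-18:15.
Esperanza ∩ Imani ∩ Aarav: 09:25-11:35, 13:10-14:00, 14:10-18:15.
Esperanza ∩ Imani ∩ Aarav ∩ Pita: 10:05-11:35, 13:10-13:40, 13:55-14:00, 14:10-17:40.
Esperanza ∩ Imani ∩ Aarav ∩ Pita ∩ Freya: 10:05-11:35, 13:25-13:40, 13:55-14:00, 14:10-17:40.
Esperanza ∩ Imani ∩ Aarav ∩ Pita ∩ Freya ∩ Ana: 10:05-11:20, 14:10-17:40.
Esperanza ∩ Imani ∩ Aarav ∩ Pita ∩ Freya ∩ Ana ∩ Farrukh: 10:05-11:20, 14:20-17:40.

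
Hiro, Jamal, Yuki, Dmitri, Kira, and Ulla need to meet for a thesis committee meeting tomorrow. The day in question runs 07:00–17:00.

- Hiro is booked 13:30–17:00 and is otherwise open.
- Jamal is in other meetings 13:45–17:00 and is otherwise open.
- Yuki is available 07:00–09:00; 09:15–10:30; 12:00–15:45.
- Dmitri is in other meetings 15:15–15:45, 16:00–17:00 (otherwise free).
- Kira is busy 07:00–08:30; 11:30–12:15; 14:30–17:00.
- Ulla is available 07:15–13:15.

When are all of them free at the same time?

08:30-09:00, 09:15-10:30, 12:15-13:15

Hiro free: 07:00-13:30 (invert busy blocks within the working day).
Jamal free: 07:00-13:45 (invert busy blocks within the working day).
Yuki free: 07:00-09:00, 09:15-10:30, 12:00-15:45.
Dmitri free: 07:00-15:15, 15:45-16:00 (invert busy blocks within the working day).
Kira free: 08:30-11:30, 12:15-14:30 (invert busy blocks within the working day).
Ulla free: 07:15-13:15.
Hiro ∩ Jamal: 07:00-13:30.
Hiro ∩ Jamal ∩ Yuki: 07:00-09:00, 09:15-10:30, 12:00-13:30.
Hiro ∩ Jamal ∩ Yuki ∩ Dmitri: 07:00-09:00, 09:15-10:30, 12:00-13:30.
Hiro ∩ Jamal ∩ Yuki ∩ Dmitri ∩ Kira: 08:30-09:00, 09:15-10:30, 12:15-13:30.
Hiro ∩ Jamal ∩ Yuki ∩ Dmitri ∩ Kira ∩ Ulla: 08:30-09:00, 09:15-10:30, 12:15-13:15.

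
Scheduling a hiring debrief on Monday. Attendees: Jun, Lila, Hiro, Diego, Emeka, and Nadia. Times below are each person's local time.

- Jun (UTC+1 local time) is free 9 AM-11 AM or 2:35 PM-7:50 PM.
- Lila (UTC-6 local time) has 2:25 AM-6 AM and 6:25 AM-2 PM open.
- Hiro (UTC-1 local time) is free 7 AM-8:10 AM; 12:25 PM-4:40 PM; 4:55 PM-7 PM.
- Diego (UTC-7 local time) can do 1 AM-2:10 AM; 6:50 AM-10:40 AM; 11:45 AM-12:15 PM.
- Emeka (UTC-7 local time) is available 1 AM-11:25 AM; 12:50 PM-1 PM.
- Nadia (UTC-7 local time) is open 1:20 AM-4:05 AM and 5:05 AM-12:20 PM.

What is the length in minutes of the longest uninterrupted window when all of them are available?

Jun in UTC: 08:00-10:00, 13:35-18:50 (subtract 1h to convert from UTC+1).
Lila in UTC: 08:25-12:00, 12:25-20:00 (add 6h to convert from UTC-6).
Hiro in UTC: 08:00-09:10, 13:25-17:40, 17:55-20:00 (add 1h to convert from UTC-1).
Diego in UTC: 08:00-09:10, 13:50-17:40, 18:45-19:15 (add 7h to convert from UTC-7).
Emeka in UTC: 08:00-18:25, 19:50-20:00 (add 7h to convert from UTC-7).
Nadia in UTC: 08:20-11:05, 12:05-19:20 (add 7h to convert from UTC-7).
Jun ∩ Lila: 08:25-10:00, 13:35-18:50.
Jun ∩ Lila ∩ Hiro: 08:25-09:10, 13:35-17:40, 17:55-18:50.
Jun ∩ Lila ∩ Hiro ∩ Diego: 08:25-09:10, 13:50-17:40, 18:45-18:50.
Jun ∩ Lila ∩ Hiro ∩ Diego ∩ Emeka: 08:25-09:10, 13:50-17:40.
Jun ∩ Lila ∩ Hiro ∩ Diego ∩ Emeka ∩ Nadia: 08:25-09:10, 13:50-17:40.
So the common availability across everyone is 08:25-09:10, 13:50-17:40.
The longest is 13:50-17:40 at 230 minutes.

230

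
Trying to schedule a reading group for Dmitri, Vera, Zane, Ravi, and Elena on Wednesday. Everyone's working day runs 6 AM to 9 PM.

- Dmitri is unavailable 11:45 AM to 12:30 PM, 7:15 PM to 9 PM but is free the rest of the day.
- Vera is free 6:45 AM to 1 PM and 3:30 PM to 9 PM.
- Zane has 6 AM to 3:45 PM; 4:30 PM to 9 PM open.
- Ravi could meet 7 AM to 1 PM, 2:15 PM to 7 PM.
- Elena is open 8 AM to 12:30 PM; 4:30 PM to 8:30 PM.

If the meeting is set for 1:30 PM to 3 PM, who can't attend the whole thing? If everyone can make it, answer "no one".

Elena, Ravi, Vera

Dmitri free: 06:00-11:45, 12:30-19:15 (invert busy blocks within the working day).
Vera free: 06:45-13:00, 15:30-21:00.
Zane free: 06:00-15:45, 16:30-21:00.
Ravi free: 07:00-13:00, 14:15-19:00.
Elena free: 08:00-12:30, 16:30-20:30.
Dmitri: free for 13:30-15:00. Vera: not fully free for 13:30-15:00. Zane: free for 13:30-15:00. Ravi: not fully free for 13:30-15:00. Elena: not fully free for 13:30-15:00.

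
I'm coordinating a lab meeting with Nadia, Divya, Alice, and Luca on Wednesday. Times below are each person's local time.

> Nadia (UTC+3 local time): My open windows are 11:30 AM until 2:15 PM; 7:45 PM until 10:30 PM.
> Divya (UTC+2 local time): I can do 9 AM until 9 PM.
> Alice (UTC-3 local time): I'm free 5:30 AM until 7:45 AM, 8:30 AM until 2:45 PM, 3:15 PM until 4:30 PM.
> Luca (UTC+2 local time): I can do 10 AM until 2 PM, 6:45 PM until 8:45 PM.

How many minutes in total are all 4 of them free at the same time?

225

Nadia in UTC: 08:30-11:15, 16:45-19:30 (subtract 3h to convert from UTC+3).
Divya in UTC: 07:00-19:00 (subtract 2h to convert from UTC+2).
Alice in UTC: 08:30-10:45, 11:30-17:45, 18:15-19:30 (add 3h to convert from UTC-3).
Luca in UTC: 08:00-12:00, 16:45-18:45 (subtract 2h to convert from UTC+2).
Nadia ∩ Divya: 08:30-11:15, 16:45-19:00.
Nadia ∩ Divya ∩ Alice: 08:30-10:45, 16:45-17:45, 18:15-19:00.
Nadia ∩ Divya ∩ Alice ∩ Luca: 08:30-10:45, 16:45-17:45, 18:15-18:45.
Summing the common windows: 135 + 60 + 30 = 225 minutes.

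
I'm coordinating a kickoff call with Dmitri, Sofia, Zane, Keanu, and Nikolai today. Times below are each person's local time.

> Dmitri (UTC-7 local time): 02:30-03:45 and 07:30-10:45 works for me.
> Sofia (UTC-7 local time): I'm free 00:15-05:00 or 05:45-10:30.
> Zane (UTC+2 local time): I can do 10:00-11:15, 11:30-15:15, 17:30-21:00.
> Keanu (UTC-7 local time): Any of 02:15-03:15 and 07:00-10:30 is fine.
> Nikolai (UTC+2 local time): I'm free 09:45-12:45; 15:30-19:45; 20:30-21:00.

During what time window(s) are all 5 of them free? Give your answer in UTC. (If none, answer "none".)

Dmitri in UTC: 09:30-10:45, 14:30-17:45 (add 7h to convert from UTC-7).
Sofia in UTC: 07:15-12:00, 12:45-17:30 (add 7h to convert from UTC-7).
Zane in UTC: 08:00-09:15, 09:30-13:15, 15:30-19:00 (subtract 2h to convert from UTC+2).
Keanu in UTC: 09:15-10:15, 14:00-17:30 (add 7h to convert from UTC-7).
Nikolai in UTC: 07:45-10:45, 13:30-17:45, 18:30-19:00 (subtract 2h to convert from UTC+2).
Dmitri ∩ Sofia: 09:30-10:45, 14:30-17:30.
Dmitri ∩ Sofia ∩ Zane: 09:30-10:45, 15:30-17:30.
Dmitri ∩ Sofia ∩ Zane ∩ Keanu: 09:30-10:15, 15:30-17:30.
Dmitri ∩ Sofia ∩ Zane ∩ Keanu ∩ Nikolai: 09:30-10:15, 15:30-17:30.

09:30-10:15, 15:30-17:30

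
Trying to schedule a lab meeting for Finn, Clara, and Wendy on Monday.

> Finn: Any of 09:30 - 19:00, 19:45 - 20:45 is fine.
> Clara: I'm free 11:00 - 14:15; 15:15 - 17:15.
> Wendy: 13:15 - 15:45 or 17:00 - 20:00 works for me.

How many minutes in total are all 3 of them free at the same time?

Finn ∩ Clara: 11:00-14:15, 15:15-17:15.
Finn ∩ Clara ∩ Wendy: 13:15-14:15, 15:15-15:45, 17:00-17:15.
Those are the intersection windows.
Summing the common windows: 60 + 30 + 15 = 105 minutes.

105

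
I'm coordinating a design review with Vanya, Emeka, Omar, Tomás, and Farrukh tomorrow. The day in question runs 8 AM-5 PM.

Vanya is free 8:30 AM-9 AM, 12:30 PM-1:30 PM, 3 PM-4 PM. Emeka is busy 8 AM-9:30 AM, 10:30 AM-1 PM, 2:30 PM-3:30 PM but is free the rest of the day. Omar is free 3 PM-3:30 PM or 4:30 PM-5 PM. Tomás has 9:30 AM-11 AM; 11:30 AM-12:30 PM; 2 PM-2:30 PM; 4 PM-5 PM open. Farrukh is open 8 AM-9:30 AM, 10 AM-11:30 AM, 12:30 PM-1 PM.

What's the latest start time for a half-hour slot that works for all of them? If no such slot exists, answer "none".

Vanya free: 08:30-09:00, 12:30-13:30, 15:00-16:00.
Emeka free: 09:30-10:30, 13:00-14:30, 15:30-17:00 (invert busy blocks within the working day).
Omar free: 15:00-15:30, 16:30-17:00.
Tomás free: 09:30-11:00, 11:30-12:30, 14:00-14:30, 16:00-17:00.
Farrukh free: 08:00-09:30, 10:00-11:30, 12:30-13:00.
Vanya ∩ Emeka: 13:00-13:30, 15:30-16:00.
Vanya ∩ Emeka ∩ Omar: ∅.
Vanya ∩ Emeka ∩ Omar ∩ Tomás: ∅.
Vanya ∩ Emeka ∩ Omar ∩ Tomás ∩ Farrukh: ∅.
There is no time when everyone is free.
No common window is at least 30 minutes long.

none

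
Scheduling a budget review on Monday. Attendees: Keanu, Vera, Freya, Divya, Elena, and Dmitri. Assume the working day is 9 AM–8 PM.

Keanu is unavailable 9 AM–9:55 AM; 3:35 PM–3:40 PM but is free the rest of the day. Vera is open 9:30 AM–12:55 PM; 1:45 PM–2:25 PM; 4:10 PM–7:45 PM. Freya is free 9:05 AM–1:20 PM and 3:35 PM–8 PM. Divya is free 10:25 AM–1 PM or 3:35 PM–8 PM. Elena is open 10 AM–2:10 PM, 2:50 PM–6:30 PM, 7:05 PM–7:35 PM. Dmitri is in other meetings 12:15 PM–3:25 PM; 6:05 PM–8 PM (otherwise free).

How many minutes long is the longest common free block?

115

Keanu free: 09:55-15:35, 15:40-20:00 (invert busy blocks within the working day).
Vera free: 09:30-12:55, 13:45-14:25, 16:10-19:45.
Freya free: 09:05-13:20, 15:35-20:00.
Divya free: 10:25-13:00, 15:35-20:00.
Elena free: 10:00-14:10, 14:50-18:30, 19:05-19:35.
Dmitri free: 09:00-12:15, 15:25-18:05 (invert busy blocks within the working day).
Keanu ∩ Vera: 09:55-12:55, 13:45-14:25, 16:10-19:45.
Keanu ∩ Vera ∩ Freya: 09:55-12:55, 16:10-19:45.
Keanu ∩ Vera ∩ Freya ∩ Divya: 10:25-12:55, 16:10-19:45.
Keanu ∩ Vera ∩ Freya ∩ Divya ∩ Elena: 10:25-12:55, 16:10-18:30, 19:05-19:35.
Keanu ∩ Vera ∩ Freya ∩ Divya ∩ Elena ∩ Dmitri: 10:25-12:15, 16:10-18:05.
The longest is 16:10-18:05 at 115 minutes.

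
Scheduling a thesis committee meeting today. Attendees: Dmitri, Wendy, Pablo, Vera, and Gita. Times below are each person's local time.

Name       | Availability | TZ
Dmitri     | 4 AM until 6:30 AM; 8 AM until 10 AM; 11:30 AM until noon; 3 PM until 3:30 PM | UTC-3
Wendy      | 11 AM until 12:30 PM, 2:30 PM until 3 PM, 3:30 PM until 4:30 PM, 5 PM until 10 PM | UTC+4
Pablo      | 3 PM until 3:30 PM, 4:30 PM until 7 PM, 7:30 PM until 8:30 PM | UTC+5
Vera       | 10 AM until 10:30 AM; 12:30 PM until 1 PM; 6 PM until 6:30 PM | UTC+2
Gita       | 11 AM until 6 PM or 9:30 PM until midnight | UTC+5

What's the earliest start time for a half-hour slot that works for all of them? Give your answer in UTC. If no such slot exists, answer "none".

Dmitri in UTC: 07:00-09:30, 11:00-13:00, 14:30-15:00, 18:00-18:30 (add 3h to convert from UTC-3).
Wendy in UTC: 07:00-08:30, 10:30-11:00, 11:30-12:30, 13:00-18:00 (subtract 4h to convert from UTC+4).
Pablo in UTC: 10:00-10:30, 11:30-14:00, 14:30-15:30 (subtract 5h to convert from UTC+5).
Vera in UTC: 08:00-08:30, 10:30-11:00, 16:00-16:30 (subtract 2h to convert from UTC+2).
Gita in UTC: 06:00-13:00, 16:30-19:00 (subtract 5h to convert from UTC+5).
Dmitri ∩ Wendy: 07:00-08:30, 11:30-12:30, 14:30-15:00.
Dmitri ∩ Wendy ∩ Pablo: 11:30-12:30, 14:30-15:00.
Dmitri ∩ Wendy ∩ Pablo ∩ Vera: ∅.
Dmitri ∩ Wendy ∩ Pablo ∩ Vera ∩ Gita: ∅.
There is no time when everyone is free.
No common window is at least 30 minutes long.

none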